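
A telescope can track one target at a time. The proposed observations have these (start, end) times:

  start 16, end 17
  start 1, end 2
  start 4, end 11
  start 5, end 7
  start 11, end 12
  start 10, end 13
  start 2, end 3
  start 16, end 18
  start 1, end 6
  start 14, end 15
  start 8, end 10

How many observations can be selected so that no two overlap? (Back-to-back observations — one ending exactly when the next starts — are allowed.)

Greedy by earliest finish: after sorting by end time, pick each interval compatible with the last pick.
By end time: (1,2), (2,3), (1,6), (5,7), (8,10), (4,11), (11,12), (10,13), (14,15), (16,17), (16,18).
Pick (1,2); next start ≥ 2 → (2,3); next start ≥ 3 → (5,7); next start ≥ 7 → (8,10); next start ≥ 10 → (11,12); next start ≥ 12 → (14,15); next start ≥ 15 → (16,17).
Selected 7 observations.

7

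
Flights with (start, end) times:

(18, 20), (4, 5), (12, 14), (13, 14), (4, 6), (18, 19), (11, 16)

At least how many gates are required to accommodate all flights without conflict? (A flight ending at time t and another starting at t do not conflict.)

Events (time:±→running): 4:+→1 4:+→2 5:-→1 6:-→0 11:+→1 12:+→2 13:+→3 … peak 3.

3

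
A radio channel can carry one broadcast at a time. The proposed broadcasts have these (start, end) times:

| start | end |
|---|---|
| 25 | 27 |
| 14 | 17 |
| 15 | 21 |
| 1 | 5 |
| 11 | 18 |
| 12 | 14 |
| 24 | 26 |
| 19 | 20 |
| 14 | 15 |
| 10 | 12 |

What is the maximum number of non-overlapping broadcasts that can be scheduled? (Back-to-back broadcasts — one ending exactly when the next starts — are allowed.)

Sorted by end: (1,5)  (10,12)  (12,14)  (14,15)  (14,17)  (11,18)  (19,20)  (15,21)  (24,26)  (25,27)
take (1,5); take (10,12); take (12,14); take (14,15); take (19,20); take (24,26).
Selected 6 broadcasts.

6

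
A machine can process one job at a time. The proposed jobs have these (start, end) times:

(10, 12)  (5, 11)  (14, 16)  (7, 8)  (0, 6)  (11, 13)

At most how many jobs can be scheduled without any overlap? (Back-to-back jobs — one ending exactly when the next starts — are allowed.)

Sort by end time and greedily take each interval whose start is ≥ the last chosen end.
By end time: (0,6), (7,8), (5,11), (10,12), (11,13), (14,16).
Pick (0,6); next start ≥ 6 → (7,8); next start ≥ 8 → (10,12); next start ≥ 12 → (14,16).
Selected 4 jobs.

4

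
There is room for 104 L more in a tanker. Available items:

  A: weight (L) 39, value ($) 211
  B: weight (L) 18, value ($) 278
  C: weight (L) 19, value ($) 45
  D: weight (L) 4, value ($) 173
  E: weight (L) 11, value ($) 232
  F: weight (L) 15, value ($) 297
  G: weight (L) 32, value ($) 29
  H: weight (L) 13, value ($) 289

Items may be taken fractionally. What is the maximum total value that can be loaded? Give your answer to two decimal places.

1489.47

Greedy by value/weight ratio, highest first.
Order: D (173/4=43.25) > H (289/13=22.23) > E (232/11=21.09) > F (297/15=19.80) > B (278/18=15.44) > A (211/39=5.41) > C (45/19=2.37) > G (29/32=0.91)
Fill: take D (4 @ 173) → take H (13 @ 289) → take E (11 @ 232) → take F (15 @ 297) → take B (18 @ 278) → take A (39 @ 211) → take 4/19 of C → 9.47; 104/104 used.
Total value = 1489.47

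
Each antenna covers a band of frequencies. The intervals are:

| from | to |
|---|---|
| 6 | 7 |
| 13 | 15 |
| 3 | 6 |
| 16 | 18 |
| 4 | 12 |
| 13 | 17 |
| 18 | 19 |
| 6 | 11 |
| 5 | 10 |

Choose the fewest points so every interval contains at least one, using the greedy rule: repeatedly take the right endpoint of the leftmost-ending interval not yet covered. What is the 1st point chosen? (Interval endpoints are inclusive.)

6

Process intervals by earliest right end; each time one isn't hit yet, stab at its right endpoint.
By right end: [3,6]  [6,7]  [5,10]  [6,11]  [4,12]  [13,15]  [13,17]  [16,18]  [18,19]
[3,6] uncovered → point at 6; [13,15] uncovered → point at 15; [16,18] uncovered → point at 18.
Points: 6, 15, 18 (3 total).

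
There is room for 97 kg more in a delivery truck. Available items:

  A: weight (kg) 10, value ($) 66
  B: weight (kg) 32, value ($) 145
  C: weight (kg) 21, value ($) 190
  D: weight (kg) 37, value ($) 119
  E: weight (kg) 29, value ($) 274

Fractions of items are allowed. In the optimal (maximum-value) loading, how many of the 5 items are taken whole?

4

Sort by value per unit weight and fill in that order.
Order: E (274/29=9.45) > C (190/21=9.05) > A (66/10=6.60) > B (145/32=4.53) > D (119/37=3.22)
Fill: take E (29 @ 274) → take C (21 @ 190) → take A (10 @ 66) → take B (32 @ 145) → take 5/37 of D → 16.08; 97/97 used.
4 item(s) taken whole; one partial (take 5/37 of D).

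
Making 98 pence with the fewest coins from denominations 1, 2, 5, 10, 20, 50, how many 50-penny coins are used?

Greedy: take as many of the largest coin as possible, then repeat with the remainder.
98 − 1×50→48 − 2×20→8 − 1×5→3 − 1×2→1 − 1×1→0
Count of 50: 1

1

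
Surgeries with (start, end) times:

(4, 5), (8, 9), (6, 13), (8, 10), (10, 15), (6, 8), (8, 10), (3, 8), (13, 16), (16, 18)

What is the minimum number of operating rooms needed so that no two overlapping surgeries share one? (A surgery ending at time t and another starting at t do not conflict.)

4

The answer is the maximum number of intervals overlapping at any instant.
Events (time:±→running): 3:+→1 4:+→2 5:-→1 6:+→2 6:+→3 8:-→2 8:-→1 8:+→2 8:+→3 8:+→4 … peak 4.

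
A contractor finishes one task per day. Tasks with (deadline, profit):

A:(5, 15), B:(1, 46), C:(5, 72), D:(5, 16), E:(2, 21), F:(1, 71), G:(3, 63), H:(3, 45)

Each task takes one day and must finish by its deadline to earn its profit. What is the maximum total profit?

267

Sort by profit descending; place each in the latest free slot ≤ its deadline.
Profit order: C=72 F=71 G=63 B=46 H=45 E=21 D=16 A=15
Assign: C→slot 5, F→slot 1, G→slot 3, B skipped, H→slot 2, E skipped, D→slot 4, A skipped.
Slots: [1:F] [2:H] [3:G] [4:D] [5:C]
Profit = 71 + 45 + 63 + 16 + 72 = 267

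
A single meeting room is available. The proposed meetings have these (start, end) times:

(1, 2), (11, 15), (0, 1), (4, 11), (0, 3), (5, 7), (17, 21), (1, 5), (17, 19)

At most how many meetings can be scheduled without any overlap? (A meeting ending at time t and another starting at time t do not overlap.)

Sort by end time and greedily take each interval whose start is ≥ the last chosen end.
Sorted by end: (0,1)  (1,2)  (0,3)  (1,5)  (5,7)  (4,11)  (11,15)  (17,19)  (17,21)
take (0,1); take (1,2); take (5,7); skip (4,11); take (11,15); take (17,19); skip (17,21).
Selected 5 meetings.

5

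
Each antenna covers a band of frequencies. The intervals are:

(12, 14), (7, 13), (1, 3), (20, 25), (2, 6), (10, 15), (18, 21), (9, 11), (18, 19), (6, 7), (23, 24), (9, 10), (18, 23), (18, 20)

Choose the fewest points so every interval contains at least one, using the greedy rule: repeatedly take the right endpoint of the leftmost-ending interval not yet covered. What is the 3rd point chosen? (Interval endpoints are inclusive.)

Sort by right endpoint; whenever an interval is uncovered, place a point at its right end.
By right end: [1,3]  [2,6]  [6,7]  [9,10]  [9,11]  [7,13]  [12,14]  [10,15]  [18,19]  [18,20]  [18,21]  [18,23]  [23,24]  [20,25]
[1,3] uncovered → point at 3; [6,7] uncovered → point at 7; [9,10] uncovered → point at 10; [12,14] uncovered → point at 14; [18,19] uncovered → point at 19; [23,24] uncovered → point at 24.
Points: 3, 7, 10, 14, 19, 24 (6 total).

10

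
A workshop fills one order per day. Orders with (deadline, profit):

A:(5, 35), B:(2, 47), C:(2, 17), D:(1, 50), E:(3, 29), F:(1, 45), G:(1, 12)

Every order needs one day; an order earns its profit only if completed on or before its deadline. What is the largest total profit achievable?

161

Sort by profit descending; place each in the latest free slot ≤ its deadline.
By profit: D(d1,50), B(d2,47), F(d1,45), A(d5,35), E(d3,29), C(d2,17), G(d1,12)
D→slot 1; B→slot 2; F skipped; A→slot 5; E→slot 3; C skipped; G skipped.
Profit = 50 + 47 + 29 + 35 = 161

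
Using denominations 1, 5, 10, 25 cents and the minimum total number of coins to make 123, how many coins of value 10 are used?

123 = 4×25 + 2×10 + 3×1
Count of 10: 2

2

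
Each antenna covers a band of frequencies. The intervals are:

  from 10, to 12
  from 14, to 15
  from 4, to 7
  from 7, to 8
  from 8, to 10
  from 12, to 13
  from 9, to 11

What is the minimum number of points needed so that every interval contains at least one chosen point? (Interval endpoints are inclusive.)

Process intervals by earliest right end; each time one isn't hit yet, stab at its right endpoint.
Sorted: [4,7] [7,8] [8,10] [9,11] [10,12] [12,13] [14,15]
{[4,7],[7,8]} hit by 7; {[8,10],[9,11],[10,12]} hit by 10; {[12,13]} hit by 13; {[14,15]} hit by 15.
Points: 7, 10, 13, 15 (4 total).

4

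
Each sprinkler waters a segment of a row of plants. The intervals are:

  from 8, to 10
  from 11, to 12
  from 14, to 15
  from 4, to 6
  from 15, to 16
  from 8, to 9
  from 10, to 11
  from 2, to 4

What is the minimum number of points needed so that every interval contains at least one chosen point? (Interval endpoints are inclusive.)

4

Sorted: [2,4] [4,6] [8,9] [8,10] [10,11] [11,12] [14,15] [15,16]
{[2,4],[4,6]} hit by 4; {[8,9],[8,10]} hit by 9; {[10,11],[11,12]} hit by 11; {[14,15],[15,16]} hit by 15.
Points: 4, 9, 11, 15 (4 total).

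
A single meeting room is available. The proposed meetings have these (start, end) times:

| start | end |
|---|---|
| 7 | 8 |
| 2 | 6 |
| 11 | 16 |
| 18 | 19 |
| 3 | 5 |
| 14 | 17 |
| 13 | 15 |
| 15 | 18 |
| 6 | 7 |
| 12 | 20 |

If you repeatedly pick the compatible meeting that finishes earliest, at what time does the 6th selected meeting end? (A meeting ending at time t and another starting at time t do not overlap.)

Sort by end time and greedily take each interval whose start is ≥ the last chosen end.
Sorted by end: (3,5)  (2,6)  (6,7)  (7,8)  (13,15)  (11,16)  (14,17)  (15,18)  (18,19)  (12,20)
take (3,5); take (6,7); take (7,8); take (13,15); take (15,18); take (18,19); skip (12,20).
Selected: (3,5) (6,7) (7,8) (13,15) (15,18) (18,19)

19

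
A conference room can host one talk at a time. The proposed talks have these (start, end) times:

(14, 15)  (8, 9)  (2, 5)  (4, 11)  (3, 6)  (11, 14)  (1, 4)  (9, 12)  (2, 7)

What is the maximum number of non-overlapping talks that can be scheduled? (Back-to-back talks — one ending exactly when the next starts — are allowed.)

By end time: (1,4), (2,5), (3,6), (2,7), (8,9), (4,11), (9,12), (11,14), (14,15).
Pick (1,4); next start ≥ 4 → (8,9); next start ≥ 9 → (9,12); next start ≥ 12 → (14,15).
Selected 4 talks.

4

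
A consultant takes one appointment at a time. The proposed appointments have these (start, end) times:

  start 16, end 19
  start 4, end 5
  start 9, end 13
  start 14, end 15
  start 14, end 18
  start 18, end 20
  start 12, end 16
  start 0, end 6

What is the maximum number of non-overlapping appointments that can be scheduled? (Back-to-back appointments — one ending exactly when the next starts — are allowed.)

By end time: (4,5), (0,6), (9,13), (14,15), (12,16), (14,18), (16,19), (18,20).
Pick (4,5); next start ≥ 5 → (9,13); next start ≥ 13 → (14,15); next start ≥ 15 → (16,19).
Selected 4 appointments.

4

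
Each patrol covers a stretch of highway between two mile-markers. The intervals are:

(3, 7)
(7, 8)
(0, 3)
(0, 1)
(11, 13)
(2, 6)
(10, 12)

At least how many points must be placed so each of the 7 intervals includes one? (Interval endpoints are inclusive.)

4

Process intervals by earliest right end; each time one isn't hit yet, stab at its right endpoint.
By right end: [0,1]  [0,3]  [2,6]  [3,7]  [7,8]  [10,12]  [11,13]
[0,1] uncovered → point at 1; [2,6] uncovered → point at 6; [7,8] uncovered → point at 8; [10,12] uncovered → point at 12.
Points: 1, 6, 8, 12 (4 total).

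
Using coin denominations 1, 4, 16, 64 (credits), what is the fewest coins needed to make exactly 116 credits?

5

Greedy: take as many of the largest coin as possible, then repeat with the remainder.
116 − 1×64→52 − 3×16→4 − 1×4→0
Total coins = 1 + 3 + 1 = 5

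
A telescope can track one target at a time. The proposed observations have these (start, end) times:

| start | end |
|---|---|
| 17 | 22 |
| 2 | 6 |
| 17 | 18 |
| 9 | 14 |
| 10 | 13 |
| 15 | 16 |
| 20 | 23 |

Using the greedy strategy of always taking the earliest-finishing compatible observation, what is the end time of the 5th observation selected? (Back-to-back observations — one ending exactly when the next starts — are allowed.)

Order by finish time; keep every interval that doesn't clash with the previous kept one.
By end time: (2,6), (10,13), (9,14), (15,16), (17,18), (17,22), (20,23).
Pick (2,6); next start ≥ 6 → (10,13); next start ≥ 13 → (15,16); next start ≥ 16 → (17,18); next start ≥ 18 → (20,23).
Selected: (2,6) (10,13) (15,16) (17,18) (20,23)

23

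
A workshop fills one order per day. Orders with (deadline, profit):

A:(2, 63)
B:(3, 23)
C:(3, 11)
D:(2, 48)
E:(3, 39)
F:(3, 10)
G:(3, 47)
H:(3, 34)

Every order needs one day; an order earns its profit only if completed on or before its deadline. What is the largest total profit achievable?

158

Take jobs in profit order; each goes to the latest open slot no later than its deadline.
By profit: A(d2,63), D(d2,48), G(d3,47), E(d3,39), H(d3,34), B(d3,23), C(d3,11), F(d3,10)
A→slot 2; D→slot 1; G→slot 3; E skipped; H skipped; B skipped; C skipped; F skipped.
Profit = 48 + 63 + 47 = 158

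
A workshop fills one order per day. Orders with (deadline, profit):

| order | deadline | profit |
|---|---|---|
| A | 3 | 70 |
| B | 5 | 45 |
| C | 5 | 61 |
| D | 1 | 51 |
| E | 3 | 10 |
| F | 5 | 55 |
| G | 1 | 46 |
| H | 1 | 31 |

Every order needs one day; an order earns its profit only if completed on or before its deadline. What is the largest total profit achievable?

282

Take jobs in profit order; each goes to the latest open slot no later than its deadline.
Profit order: A=70 C=61 F=55 D=51 G=46 B=45 H=31 E=10
Assign: A→slot 3, C→slot 5, F→slot 4, D→slot 1, G skipped, B→slot 2, H skipped, E skipped.
Slots: [1:D] [2:B] [3:A] [4:F] [5:C]
Profit = 51 + 45 + 70 + 55 + 61 = 282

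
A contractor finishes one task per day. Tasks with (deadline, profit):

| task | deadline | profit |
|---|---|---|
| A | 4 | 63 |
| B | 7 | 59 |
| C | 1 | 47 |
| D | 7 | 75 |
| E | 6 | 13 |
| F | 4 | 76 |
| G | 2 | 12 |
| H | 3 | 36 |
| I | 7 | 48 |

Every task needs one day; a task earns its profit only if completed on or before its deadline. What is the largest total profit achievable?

404

Take jobs in profit order; each goes to the latest open slot no later than its deadline.
Profit order: F=76 D=75 A=63 B=59 I=48 C=47 H=36 E=13 G=12
Assign: F→slot 4, D→slot 7, A→slot 3, B→slot 6, I→slot 5, C→slot 1, H→slot 2, E skipped, G skipped.
Slots: [1:C] [2:H] [3:A] [4:F] [5:I] [6:B] [7:D]
Profit = 47 + 36 + 63 + 76 + 48 + 59 + 75 = 404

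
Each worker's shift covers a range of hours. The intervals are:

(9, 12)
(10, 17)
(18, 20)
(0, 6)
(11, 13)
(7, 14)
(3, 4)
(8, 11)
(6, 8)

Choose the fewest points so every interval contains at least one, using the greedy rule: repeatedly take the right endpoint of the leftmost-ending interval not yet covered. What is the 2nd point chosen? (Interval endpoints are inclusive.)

Sorted: [3,4] [0,6] [6,8] [8,11] [9,12] [11,13] [7,14] [10,17] [18,20]
{[3,4],[0,6]} hit by 4; {[6,8],[8,11]} hit by 8; {[9,12],[11,13],[7,14],[10,17]} hit by 12; {[18,20]} hit by 20.
Points: 4, 8, 12, 20 (4 total).

8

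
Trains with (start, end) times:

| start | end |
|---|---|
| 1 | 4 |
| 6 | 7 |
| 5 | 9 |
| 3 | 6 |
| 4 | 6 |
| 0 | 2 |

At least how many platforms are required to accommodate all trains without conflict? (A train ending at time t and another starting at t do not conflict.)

starts: [0, 1, 3, 4, 5, 6]
ends:   [2, 4, 6, 6, 7, 9]
s0→1 s1→2 e2→1 s3→2 e4→1 s4→2 s5→3  — peak 3.

3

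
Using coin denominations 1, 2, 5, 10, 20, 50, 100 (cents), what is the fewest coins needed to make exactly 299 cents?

8

299 − 2×100→99 − 1×50→49 − 2×20→9 − 1×5→4 − 2×2→0
Total coins = 2 + 1 + 2 + 1 + 2 = 8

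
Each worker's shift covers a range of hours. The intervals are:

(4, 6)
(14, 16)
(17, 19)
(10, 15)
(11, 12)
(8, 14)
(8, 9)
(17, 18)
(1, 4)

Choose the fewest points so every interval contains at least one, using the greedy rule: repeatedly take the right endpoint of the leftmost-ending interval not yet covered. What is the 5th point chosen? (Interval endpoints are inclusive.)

18

Process intervals by earliest right end; each time one isn't hit yet, stab at its right endpoint.
Sorted: [1,4] [4,6] [8,9] [11,12] [8,14] [10,15] [14,16] [17,18] [17,19]
{[1,4],[4,6]} hit by 4; {[8,9]} hit by 9; {[11,12],[8,14],[10,15]} hit by 12; {[14,16]} hit by 16; {[17,18],[17,19]} hit by 18.
Points: 4, 9, 12, 16, 18 (5 total).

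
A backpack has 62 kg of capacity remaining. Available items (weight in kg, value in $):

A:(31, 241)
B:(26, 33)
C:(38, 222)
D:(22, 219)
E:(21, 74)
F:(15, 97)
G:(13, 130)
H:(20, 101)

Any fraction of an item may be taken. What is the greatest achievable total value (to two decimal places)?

Ratios (sorted): G 10.00, D 9.95, A 7.77, F 6.47, C 5.84, H 5.05, E 3.52, B 1.27
take G (13 @ 130); take D (22 @ 219); take 27/31 of A → 209.90. Capacity used 62/62.
Total value = 558.90

558.90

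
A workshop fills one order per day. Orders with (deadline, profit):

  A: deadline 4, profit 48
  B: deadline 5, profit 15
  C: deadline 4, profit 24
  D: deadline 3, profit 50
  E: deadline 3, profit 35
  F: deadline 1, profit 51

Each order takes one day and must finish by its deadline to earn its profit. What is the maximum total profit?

Profit order: F=51 D=50 A=48 E=35 C=24 B=15
Assign: F→slot 1, D→slot 3, A→slot 4, E→slot 2, C skipped, B→slot 5.
Slots: [1:F] [2:E] [3:D] [4:A] [5:B]
Profit = 51 + 35 + 50 + 48 + 15 = 199

199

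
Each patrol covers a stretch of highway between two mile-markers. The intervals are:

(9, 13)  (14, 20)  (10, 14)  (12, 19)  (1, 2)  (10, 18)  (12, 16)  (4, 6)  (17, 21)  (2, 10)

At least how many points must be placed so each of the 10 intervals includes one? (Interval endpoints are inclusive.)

4

By right end: [1,2]  [4,6]  [2,10]  [9,13]  [10,14]  [12,16]  [10,18]  [12,19]  [14,20]  [17,21]
[1,2] uncovered → point at 2; [4,6] uncovered → point at 6; [9,13] uncovered → point at 13; [14,20] uncovered → point at 20.
Points: 2, 6, 13, 20 (4 total).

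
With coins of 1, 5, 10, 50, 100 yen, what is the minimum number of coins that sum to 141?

6

141 − 1×100→41 − 4×10→1 − 1×1→0
Total coins = 1 + 4 + 1 = 6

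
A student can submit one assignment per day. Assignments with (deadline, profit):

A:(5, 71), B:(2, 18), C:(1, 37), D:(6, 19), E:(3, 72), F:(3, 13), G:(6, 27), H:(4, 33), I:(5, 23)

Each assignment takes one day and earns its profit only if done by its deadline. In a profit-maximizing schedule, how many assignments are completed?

Take jobs in profit order; each goes to the latest open slot no later than its deadline.
By profit: E(d3,72), A(d5,71), C(d1,37), H(d4,33), G(d6,27), I(d5,23), D(d6,19), B(d2,18), F(d3,13)
E→slot 3; A→slot 5; C→slot 1; H→slot 4; G→slot 6; I→slot 2; D skipped; B skipped; F skipped.
6 of 9 scheduled.

6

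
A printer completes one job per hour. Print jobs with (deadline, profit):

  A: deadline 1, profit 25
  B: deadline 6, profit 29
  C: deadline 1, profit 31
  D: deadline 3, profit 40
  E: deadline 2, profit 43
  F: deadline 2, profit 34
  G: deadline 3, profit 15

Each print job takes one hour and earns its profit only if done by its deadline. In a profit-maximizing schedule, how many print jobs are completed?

Profit order: E=43 D=40 F=34 C=31 B=29 A=25 G=15
Assign: E→slot 2, D→slot 3, F→slot 1, C skipped, B→slot 6, A skipped, G skipped.
Slots: [1:F] [2:E] [3:D] [6:B]
4 of 7 scheduled.

4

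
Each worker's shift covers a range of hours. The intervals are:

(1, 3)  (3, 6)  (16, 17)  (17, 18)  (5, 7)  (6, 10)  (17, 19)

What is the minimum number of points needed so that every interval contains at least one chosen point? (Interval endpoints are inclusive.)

By right end: [1,3]  [3,6]  [5,7]  [6,10]  [16,17]  [17,18]  [17,19]
[1,3] uncovered → point at 3; [5,7] uncovered → point at 7; [16,17] uncovered → point at 17.
Points: 3, 7, 17 (3 total).

3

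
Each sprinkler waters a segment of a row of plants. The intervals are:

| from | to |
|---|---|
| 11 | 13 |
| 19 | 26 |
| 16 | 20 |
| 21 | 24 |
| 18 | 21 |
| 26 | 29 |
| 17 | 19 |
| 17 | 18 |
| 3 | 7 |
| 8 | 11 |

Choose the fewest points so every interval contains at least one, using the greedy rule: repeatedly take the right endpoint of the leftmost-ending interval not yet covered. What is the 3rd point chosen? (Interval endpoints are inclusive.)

18

Sorted: [3,7] [8,11] [11,13] [17,18] [17,19] [16,20] [18,21] [21,24] [19,26] [26,29]
{[3,7]} hit by 7; {[8,11],[11,13]} hit by 11; {[17,18],[17,19],[16,20],[18,21]} hit by 18; {[21,24],[19,26]} hit by 24; {[26,29]} hit by 29.
Points: 7, 11, 18, 24, 29 (5 total).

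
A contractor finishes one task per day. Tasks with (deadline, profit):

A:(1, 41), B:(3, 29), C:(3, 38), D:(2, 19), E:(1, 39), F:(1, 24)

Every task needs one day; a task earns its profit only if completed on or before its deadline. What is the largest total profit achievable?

108

Take jobs in profit order; each goes to the latest open slot no later than its deadline.
Profit order: A=41 E=39 C=38 B=29 F=24 D=19
Assign: A→slot 1, E skipped, C→slot 3, B→slot 2, F skipped, D skipped.
Slots: [1:A] [2:B] [3:C]
Profit = 41 + 29 + 38 = 108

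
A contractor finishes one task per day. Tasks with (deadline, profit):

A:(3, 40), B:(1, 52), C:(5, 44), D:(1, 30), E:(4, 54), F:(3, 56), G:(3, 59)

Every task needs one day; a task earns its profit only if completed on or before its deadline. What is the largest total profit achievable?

Profit order: G=59 F=56 E=54 B=52 C=44 A=40 D=30
Assign: G→slot 3, F→slot 2, E→slot 4, B→slot 1, C→slot 5, A skipped, D skipped.
Slots: [1:B] [2:F] [3:G] [4:E] [5:C]
Profit = 52 + 56 + 59 + 54 + 44 = 265

265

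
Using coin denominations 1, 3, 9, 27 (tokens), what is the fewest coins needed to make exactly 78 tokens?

6

Greedy: take as many of the largest coin as possible, then repeat with the remainder.
78 = 2×27 + 2×9 + 2×3
Total coins = 2 + 2 + 2 = 6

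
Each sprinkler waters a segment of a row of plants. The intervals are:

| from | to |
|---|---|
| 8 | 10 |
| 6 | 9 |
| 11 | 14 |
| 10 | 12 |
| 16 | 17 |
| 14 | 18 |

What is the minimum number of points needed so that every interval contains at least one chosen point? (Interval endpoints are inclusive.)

Process intervals by earliest right end; each time one isn't hit yet, stab at its right endpoint.
Sorted: [6,9] [8,10] [10,12] [11,14] [16,17] [14,18]
{[6,9],[8,10]} hit by 9; {[10,12],[11,14]} hit by 12; {[16,17],[14,18]} hit by 17.
Points: 9, 12, 17 (3 total).

3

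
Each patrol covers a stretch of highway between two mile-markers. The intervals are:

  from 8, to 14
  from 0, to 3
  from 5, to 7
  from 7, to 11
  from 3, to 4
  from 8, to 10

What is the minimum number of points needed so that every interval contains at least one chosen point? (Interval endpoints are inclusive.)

3

Sorted: [0,3] [3,4] [5,7] [8,10] [7,11] [8,14]
{[0,3],[3,4]} hit by 3; {[5,7]} hit by 7; {[8,10],[7,11],[8,14]} hit by 10.
Points: 3, 7, 10 (3 total).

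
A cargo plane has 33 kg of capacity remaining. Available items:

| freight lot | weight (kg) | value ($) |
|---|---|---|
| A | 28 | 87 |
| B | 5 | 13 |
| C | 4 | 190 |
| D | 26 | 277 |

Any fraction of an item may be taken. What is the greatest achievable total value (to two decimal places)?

Ratios (sorted): C 47.50, D 10.65, A 3.11, B 2.60
take C (4 @ 190); take D (26 @ 277); take 3/28 of A → 9.32. Capacity used 33/33.
Total value = 476.32

476.32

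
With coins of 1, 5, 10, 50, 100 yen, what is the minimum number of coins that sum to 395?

Use the largest denomination that fits, subtract, and repeat.
395 − 3×100→95 − 1×50→45 − 4×10→5 − 1×5→0
Total coins = 3 + 1 + 4 + 1 = 9

9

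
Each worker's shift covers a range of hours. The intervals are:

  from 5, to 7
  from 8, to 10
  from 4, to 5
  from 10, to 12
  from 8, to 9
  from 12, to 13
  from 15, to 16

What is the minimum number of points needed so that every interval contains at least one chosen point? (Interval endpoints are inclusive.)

4

Process intervals by earliest right end; each time one isn't hit yet, stab at its right endpoint.
By right end: [4,5]  [5,7]  [8,9]  [8,10]  [10,12]  [12,13]  [15,16]
[4,5] uncovered → point at 5; [8,9] uncovered → point at 9; [10,12] uncovered → point at 12; [15,16] uncovered → point at 16.
Points: 5, 9, 12, 16 (4 total).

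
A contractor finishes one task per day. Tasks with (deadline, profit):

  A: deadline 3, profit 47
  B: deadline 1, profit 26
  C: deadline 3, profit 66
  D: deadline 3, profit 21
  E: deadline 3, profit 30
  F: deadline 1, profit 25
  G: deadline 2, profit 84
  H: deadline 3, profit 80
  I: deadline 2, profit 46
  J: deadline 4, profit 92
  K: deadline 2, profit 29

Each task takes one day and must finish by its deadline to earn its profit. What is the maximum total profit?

Take jobs in profit order; each goes to the latest open slot no later than its deadline.
Profit order: J=92 G=84 H=80 C=66 A=47 I=46 E=30 K=29 B=26 F=25 D=21
Assign: J→slot 4, G→slot 2, H→slot 3, C→slot 1, A skipped, I skipped, E skipped, K skipped, B skipped, F skipped, D skipped.
Slots: [1:C] [2:G] [3:H] [4:J]
Profit = 66 + 84 + 80 + 92 = 322

322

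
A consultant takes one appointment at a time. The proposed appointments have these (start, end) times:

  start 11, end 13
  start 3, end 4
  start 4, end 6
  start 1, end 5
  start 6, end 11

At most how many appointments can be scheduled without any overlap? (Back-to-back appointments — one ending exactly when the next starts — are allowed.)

4

Order by finish time; keep every interval that doesn't clash with the previous kept one.
Sorted by end: (3,4)  (1,5)  (4,6)  (6,11)  (11,13)
take (3,4); skip (1,5); take (4,6); take (6,11); take (11,13).
Selected 4 appointments.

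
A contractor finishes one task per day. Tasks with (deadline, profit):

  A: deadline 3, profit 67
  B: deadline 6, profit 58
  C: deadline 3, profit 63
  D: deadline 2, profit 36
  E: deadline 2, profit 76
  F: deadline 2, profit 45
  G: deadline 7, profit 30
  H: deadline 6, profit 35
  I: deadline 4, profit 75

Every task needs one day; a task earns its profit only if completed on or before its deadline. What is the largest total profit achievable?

Sort by profit descending; place each in the latest free slot ≤ its deadline.
By profit: E(d2,76), I(d4,75), A(d3,67), C(d3,63), B(d6,58), F(d2,45), D(d2,36), H(d6,35), G(d7,30)
E→slot 2; I→slot 4; A→slot 3; C→slot 1; B→slot 6; F skipped; D skipped; H→slot 5; G→slot 7.
Profit = 63 + 76 + 67 + 75 + 35 + 58 + 30 = 404

404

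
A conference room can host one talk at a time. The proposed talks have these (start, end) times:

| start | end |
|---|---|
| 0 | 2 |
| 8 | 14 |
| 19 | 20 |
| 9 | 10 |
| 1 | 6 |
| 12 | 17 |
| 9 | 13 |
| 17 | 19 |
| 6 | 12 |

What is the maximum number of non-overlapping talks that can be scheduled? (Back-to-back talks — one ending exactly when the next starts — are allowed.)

5

By end time: (0,2), (1,6), (9,10), (6,12), (9,13), (8,14), (12,17), (17,19), (19,20).
Pick (0,2); next start ≥ 2 → (9,10); next start ≥ 10 → (12,17); next start ≥ 17 → (17,19); next start ≥ 19 → (19,20).
Selected 5 talks.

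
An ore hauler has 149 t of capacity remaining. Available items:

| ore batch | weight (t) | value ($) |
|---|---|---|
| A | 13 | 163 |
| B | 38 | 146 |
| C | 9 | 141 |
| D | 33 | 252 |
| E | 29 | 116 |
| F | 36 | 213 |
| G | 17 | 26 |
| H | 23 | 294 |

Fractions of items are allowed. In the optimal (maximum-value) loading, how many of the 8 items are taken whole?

Order: C (141/9=15.67) > H (294/23=12.78) > A (163/13=12.54) > D (252/33=7.64) > F (213/36=5.92) > E (116/29=4.00) > B (146/38=3.84) > G (26/17=1.53)
Fill: take C (9 @ 141) → take H (23 @ 294) → take A (13 @ 163) → take D (33 @ 252) → take F (36 @ 213) → take E (29 @ 116) → take 6/38 of B → 23.05; 149/149 used.
6 item(s) taken whole; one partial (take 6/38 of B).

6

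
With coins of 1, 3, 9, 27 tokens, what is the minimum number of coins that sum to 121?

121 − 4×27→13 − 1×9→4 − 1×3→1 − 1×1→0
Total coins = 4 + 1 + 1 + 1 = 7

7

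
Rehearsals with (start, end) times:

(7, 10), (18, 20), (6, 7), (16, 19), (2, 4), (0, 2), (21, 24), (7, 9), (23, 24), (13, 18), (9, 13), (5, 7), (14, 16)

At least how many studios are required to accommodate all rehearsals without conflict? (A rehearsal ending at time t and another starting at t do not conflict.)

Count concurrent intervals with a sweep; the peak is the room count.
Events (time:±→running): 0:+→1 2:-→0 2:+→1 4:-→0 5:+→1 6:+→2 … peak 2.

2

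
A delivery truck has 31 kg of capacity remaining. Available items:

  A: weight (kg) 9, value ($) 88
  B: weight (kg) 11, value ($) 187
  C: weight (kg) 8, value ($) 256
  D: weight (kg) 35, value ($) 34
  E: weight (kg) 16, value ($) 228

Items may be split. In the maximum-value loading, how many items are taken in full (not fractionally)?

2

Ratios (sorted): C 32.00, B 17.00, E 14.25, A 9.78, D 0.97
take C (8 @ 256); take B (11 @ 187); take 12/16 of E → 171.00. Capacity used 31/31.
2 item(s) taken whole; one partial (take 12/16 of E).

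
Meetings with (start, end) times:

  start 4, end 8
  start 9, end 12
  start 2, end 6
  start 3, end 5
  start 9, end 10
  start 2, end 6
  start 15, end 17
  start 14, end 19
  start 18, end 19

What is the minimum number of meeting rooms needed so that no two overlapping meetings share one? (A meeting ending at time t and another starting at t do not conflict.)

The answer is the maximum number of intervals overlapping at any instant.
starts: [2, 2, 3, 4, 9, 9, 14, 15, 18]
ends:   [5, 6, 6, 8, 10, 12, 17, 19, 19]
s2→1 s2→2 s3→3 s4→4  — peak 4.

4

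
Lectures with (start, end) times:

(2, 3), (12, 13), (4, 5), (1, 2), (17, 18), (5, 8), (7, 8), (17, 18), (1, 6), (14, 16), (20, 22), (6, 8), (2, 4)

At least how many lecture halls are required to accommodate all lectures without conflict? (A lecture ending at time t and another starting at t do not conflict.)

3

The answer is the maximum number of intervals overlapping at any instant.
starts: [1, 1, 2, 2, 4, 5, 6, 7, 12, 14, 17, 17, 20]
ends:   [2, 3, 4, 5, 6, 8, 8, 8, 13, 16, 18, 18, 22]
s1→1 s1→2 e2→1 s2→2 s2→3  — peak 3.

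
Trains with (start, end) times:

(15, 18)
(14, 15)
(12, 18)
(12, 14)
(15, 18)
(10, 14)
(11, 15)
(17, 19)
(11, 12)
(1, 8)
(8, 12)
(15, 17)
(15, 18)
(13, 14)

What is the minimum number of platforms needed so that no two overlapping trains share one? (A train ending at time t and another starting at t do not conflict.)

The answer is the maximum number of intervals overlapping at any instant.
Events (time:±→running): 1:+→1 8:-→0 8:+→1 10:+→2 11:+→3 11:+→4 12:-→3 12:-→2 12:+→3 12:+→4 13:+→5 … peak 5.

5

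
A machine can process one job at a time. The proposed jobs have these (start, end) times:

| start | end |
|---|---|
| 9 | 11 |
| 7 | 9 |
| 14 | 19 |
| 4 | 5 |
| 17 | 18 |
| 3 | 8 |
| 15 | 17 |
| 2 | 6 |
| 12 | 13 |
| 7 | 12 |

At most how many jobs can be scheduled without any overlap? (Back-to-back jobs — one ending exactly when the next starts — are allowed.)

Sorted by end: (4,5)  (2,6)  (3,8)  (7,9)  (9,11)  (7,12)  (12,13)  (15,17)  (17,18)  (14,19)
take (4,5); take (7,9); take (9,11); take (12,13); take (15,17); take (17,18).
Selected 6 jobs.

6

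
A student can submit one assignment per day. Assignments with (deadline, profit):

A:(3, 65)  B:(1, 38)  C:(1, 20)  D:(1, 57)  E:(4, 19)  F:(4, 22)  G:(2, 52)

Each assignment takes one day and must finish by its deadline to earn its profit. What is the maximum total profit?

Sort by profit descending; place each in the latest free slot ≤ its deadline.
By profit: A(d3,65), D(d1,57), G(d2,52), B(d1,38), F(d4,22), C(d1,20), E(d4,19)
A→slot 3; D→slot 1; G→slot 2; B skipped; F→slot 4; C skipped; E skipped.
Profit = 57 + 52 + 65 + 22 = 196

196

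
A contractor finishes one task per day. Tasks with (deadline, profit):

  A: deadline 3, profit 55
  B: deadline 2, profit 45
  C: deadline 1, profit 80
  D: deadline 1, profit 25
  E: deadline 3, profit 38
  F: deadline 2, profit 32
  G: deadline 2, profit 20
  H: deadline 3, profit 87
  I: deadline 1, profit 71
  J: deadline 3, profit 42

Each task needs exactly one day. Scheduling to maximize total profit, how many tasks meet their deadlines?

3

Sort by profit descending; place each in the latest free slot ≤ its deadline.
Profit order: H=87 C=80 I=71 A=55 B=45 J=42 E=38 F=32 D=25 G=20
Assign: H→slot 3, C→slot 1, I skipped, A→slot 2, B skipped, J skipped, E skipped, F skipped, D skipped, G skipped.
Slots: [1:C] [2:A] [3:H]
3 of 10 scheduled.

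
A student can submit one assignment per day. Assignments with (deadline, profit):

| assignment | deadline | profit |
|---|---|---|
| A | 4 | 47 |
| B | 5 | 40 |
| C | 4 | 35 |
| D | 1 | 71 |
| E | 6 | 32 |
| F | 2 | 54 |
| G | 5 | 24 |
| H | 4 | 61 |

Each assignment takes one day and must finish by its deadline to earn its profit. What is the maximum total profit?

305

Take jobs in profit order; each goes to the latest open slot no later than its deadline.
By profit: D(d1,71), H(d4,61), F(d2,54), A(d4,47), B(d5,40), C(d4,35), E(d6,32), G(d5,24)
D→slot 1; H→slot 4; F→slot 2; A→slot 3; B→slot 5; C skipped; E→slot 6; G skipped.
Profit = 71 + 54 + 47 + 61 + 40 + 32 = 305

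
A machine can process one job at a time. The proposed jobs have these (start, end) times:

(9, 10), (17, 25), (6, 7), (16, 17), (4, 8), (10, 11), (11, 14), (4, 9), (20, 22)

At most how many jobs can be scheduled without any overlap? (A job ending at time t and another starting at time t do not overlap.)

Sort by end time and greedily take each interval whose start is ≥ the last chosen end.
By end time: (6,7), (4,8), (4,9), (9,10), (10,11), (11,14), (16,17), (20,22), (17,25).
Pick (6,7); next start ≥ 7 → (9,10); next start ≥ 10 → (10,11); next start ≥ 11 → (11,14); next start ≥ 14 → (16,17); next start ≥ 17 → (20,22).
Selected 6 jobs.

6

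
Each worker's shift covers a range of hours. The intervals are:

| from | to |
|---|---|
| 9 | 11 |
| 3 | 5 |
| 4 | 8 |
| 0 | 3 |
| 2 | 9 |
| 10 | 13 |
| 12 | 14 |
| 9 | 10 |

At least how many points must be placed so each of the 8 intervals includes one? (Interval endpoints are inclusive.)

4

Sort by right endpoint; whenever an interval is uncovered, place a point at its right end.
By right end: [0,3]  [3,5]  [4,8]  [2,9]  [9,10]  [9,11]  [10,13]  [12,14]
[0,3] uncovered → point at 3; [4,8] uncovered → point at 8; [9,10] uncovered → point at 10; [12,14] uncovered → point at 14.
Points: 3, 8, 10, 14 (4 total).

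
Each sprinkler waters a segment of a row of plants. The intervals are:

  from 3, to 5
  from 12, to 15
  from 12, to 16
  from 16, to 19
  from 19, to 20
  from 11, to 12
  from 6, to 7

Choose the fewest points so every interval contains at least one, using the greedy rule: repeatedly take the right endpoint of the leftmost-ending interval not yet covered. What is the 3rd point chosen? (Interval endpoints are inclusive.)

Sorted: [3,5] [6,7] [11,12] [12,15] [12,16] [16,19] [19,20]
{[3,5]} hit by 5; {[6,7]} hit by 7; {[11,12],[12,15],[12,16]} hit by 12; {[16,19],[19,20]} hit by 19.
Points: 5, 7, 12, 19 (4 total).

12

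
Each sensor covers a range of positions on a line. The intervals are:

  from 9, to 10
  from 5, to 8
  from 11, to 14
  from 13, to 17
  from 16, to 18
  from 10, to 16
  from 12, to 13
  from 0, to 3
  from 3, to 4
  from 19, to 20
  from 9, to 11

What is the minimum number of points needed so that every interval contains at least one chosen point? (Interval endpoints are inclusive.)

By right end: [0,3]  [3,4]  [5,8]  [9,10]  [9,11]  [12,13]  [11,14]  [10,16]  [13,17]  [16,18]  [19,20]
[0,3] uncovered → point at 3; [5,8] uncovered → point at 8; [9,10] uncovered → point at 10; [12,13] uncovered → point at 13; [16,18] uncovered → point at 18; [19,20] uncovered → point at 20.
Points: 3, 8, 10, 13, 18, 20 (6 total).

6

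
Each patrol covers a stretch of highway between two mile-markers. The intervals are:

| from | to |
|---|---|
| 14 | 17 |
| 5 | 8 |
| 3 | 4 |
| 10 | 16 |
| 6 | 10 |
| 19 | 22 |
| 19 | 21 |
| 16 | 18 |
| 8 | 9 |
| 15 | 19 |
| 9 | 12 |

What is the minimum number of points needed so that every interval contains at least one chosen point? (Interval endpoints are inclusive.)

By right end: [3,4]  [5,8]  [8,9]  [6,10]  [9,12]  [10,16]  [14,17]  [16,18]  [15,19]  [19,21]  [19,22]
[3,4] uncovered → point at 4; [5,8] uncovered → point at 8; [9,12] uncovered → point at 12; [14,17] uncovered → point at 17; [19,21] uncovered → point at 21.
Points: 4, 8, 12, 17, 21 (5 total).

5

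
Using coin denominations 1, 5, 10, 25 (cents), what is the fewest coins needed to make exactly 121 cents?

121 = 4×25 + 2×10 + 1×1
Total coins = 4 + 2 + 1 = 7

7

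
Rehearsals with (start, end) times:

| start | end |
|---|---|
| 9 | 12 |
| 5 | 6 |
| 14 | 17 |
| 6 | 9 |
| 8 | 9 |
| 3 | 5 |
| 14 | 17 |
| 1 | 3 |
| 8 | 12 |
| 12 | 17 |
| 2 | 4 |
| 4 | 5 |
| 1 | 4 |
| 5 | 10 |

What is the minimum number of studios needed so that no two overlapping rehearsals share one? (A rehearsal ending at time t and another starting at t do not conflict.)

4

The answer is the maximum number of intervals overlapping at any instant.
starts: [1, 1, 2, 3, 4, 5, 5, 6, 8, 8, 9, 12, 14, 14]
ends:   [3, 4, 4, 5, 5, 6, 9, 9, 10, 12, 12, 17, 17, 17]
s1→1 s1→2 s2→3 e3→2 s3→3 e4→2 e4→1 s4→2 e5→1 e5→0 s5→1 s5→2 e6→1 s6→2 s8→3 s8→4  — peak 4.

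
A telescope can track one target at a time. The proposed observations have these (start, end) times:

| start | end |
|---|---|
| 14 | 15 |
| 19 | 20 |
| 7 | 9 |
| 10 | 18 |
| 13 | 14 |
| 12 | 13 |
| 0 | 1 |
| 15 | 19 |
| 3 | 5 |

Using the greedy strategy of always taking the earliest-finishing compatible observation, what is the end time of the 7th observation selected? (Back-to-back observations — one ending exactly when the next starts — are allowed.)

Order by finish time; keep every interval that doesn't clash with the previous kept one.
Sorted by end: (0,1)  (3,5)  (7,9)  (12,13)  (13,14)  (14,15)  (10,18)  (15,19)  (19,20)
take (0,1); take (3,5); take (7,9); take (12,13); take (13,14); take (14,15); take (15,19); take (19,20).
Selected: (0,1) (3,5) (7,9) (12,13) (13,14) (14,15) (15,19) (19,20)

19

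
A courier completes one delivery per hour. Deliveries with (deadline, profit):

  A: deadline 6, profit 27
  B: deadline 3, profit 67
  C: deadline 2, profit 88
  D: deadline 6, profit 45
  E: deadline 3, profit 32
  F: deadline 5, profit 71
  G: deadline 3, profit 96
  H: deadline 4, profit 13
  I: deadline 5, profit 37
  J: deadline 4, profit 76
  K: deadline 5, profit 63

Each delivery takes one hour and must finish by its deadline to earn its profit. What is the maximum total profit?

443

Take jobs in profit order; each goes to the latest open slot no later than its deadline.
Profit order: G=96 C=88 J=76 F=71 B=67 K=63 D=45 I=37 E=32 A=27 H=13
Assign: G→slot 3, C→slot 2, J→slot 4, F→slot 5, B→slot 1, K skipped, D→slot 6, I skipped, E skipped, A skipped, H skipped.
Slots: [1:B] [2:C] [3:G] [4:J] [5:F] [6:D]
Profit = 67 + 88 + 96 + 76 + 71 + 45 = 443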